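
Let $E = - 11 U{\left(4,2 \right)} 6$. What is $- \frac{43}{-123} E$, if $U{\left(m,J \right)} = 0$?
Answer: $0$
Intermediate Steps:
$E = 0$ ($E = - 11 \cdot 0 \cdot 6 = \left(-11\right) 0 = 0$)
$- \frac{43}{-123} E = - \frac{43}{-123} \cdot 0 = \left(-43\right) \left(- \frac{1}{123}\right) 0 = \frac{43}{123} \cdot 0 = 0$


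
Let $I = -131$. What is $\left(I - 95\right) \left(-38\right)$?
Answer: $8588$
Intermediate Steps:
$\left(I - 95\right) \left(-38\right) = \left(-131 - 95\right) \left(-38\right) = \left(-226\right) \left(-38\right) = 8588$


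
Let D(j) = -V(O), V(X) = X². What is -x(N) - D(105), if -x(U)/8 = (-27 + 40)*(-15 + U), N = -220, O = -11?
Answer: -24319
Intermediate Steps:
x(U) = 1560 - 104*U (x(U) = -8*(-27 + 40)*(-15 + U) = -104*(-15 + U) = -8*(-195 + 13*U) = 1560 - 104*U)
D(j) = -121 (D(j) = -1*(-11)² = -1*121 = -121)
-x(N) - D(105) = -(1560 - 104*(-220)) - 1*(-121) = -(1560 + 22880) + 121 = -1*24440 + 121 = -24440 + 121 = -24319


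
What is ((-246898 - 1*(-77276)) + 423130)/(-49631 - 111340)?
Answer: -253508/160971 ≈ -1.5749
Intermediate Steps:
((-246898 - 1*(-77276)) + 423130)/(-49631 - 111340) = ((-246898 + 77276) + 423130)/(-160971) = (-169622 + 423130)*(-1/160971) = 253508*(-1/160971) = -253508/160971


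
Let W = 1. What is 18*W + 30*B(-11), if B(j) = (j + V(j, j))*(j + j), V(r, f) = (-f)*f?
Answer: 87138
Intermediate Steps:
V(r, f) = -f²
B(j) = 2*j*(j - j²) (B(j) = (j - j²)*(j + j) = (j - j²)*(2*j) = 2*j*(j - j²))
18*W + 30*B(-11) = 18*1 + 30*(2*(-11)²*(1 - 1*(-11))) = 18 + 30*(2*121*(1 + 11)) = 18 + 30*(2*121*12) = 18 + 30*2904 = 18 + 87120 = 87138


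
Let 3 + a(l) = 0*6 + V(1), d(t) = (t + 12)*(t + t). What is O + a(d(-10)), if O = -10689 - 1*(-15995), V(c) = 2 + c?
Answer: 5306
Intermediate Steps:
d(t) = 2*t*(12 + t) (d(t) = (12 + t)*(2*t) = 2*t*(12 + t))
O = 5306 (O = -10689 + 15995 = 5306)
a(l) = 0 (a(l) = -3 + (0*6 + (2 + 1)) = -3 + (0 + 3) = -3 + 3 = 0)
O + a(d(-10)) = 5306 + 0 = 5306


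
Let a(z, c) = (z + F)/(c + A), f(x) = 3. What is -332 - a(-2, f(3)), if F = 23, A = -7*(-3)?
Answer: -2663/8 ≈ -332.88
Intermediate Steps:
A = 21
a(z, c) = (23 + z)/(21 + c) (a(z, c) = (z + 23)/(c + 21) = (23 + z)/(21 + c))
-332 - a(-2, f(3)) = -332 - (23 - 2)/(21 + 3) = -332 - 21/24 = -332 - 1*7/8 = -332 - 7/8 = -2663/8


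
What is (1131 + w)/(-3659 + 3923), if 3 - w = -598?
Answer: 433/66 ≈ 6.5606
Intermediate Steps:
w = 601 (w = 3 - 1*(-598) = 3 + 598 = 601)
(1131 + w)/(-3659 + 3923) = (1131 + 601)/(-3659 + 3923) = 1732/264 = 1732*(1/264) = 433/66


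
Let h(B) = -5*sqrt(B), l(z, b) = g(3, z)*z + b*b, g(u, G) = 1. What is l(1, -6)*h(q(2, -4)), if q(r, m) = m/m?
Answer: -185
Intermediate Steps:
q(r, m) = 1
l(z, b) = z + b**2 (l(z, b) = 1*z + b*b = z + b**2)
l(1, -6)*h(q(2, -4)) = (1 + (-6)**2)*(-5*sqrt(1)) = (1 + 36)*(-5*1) = 37*(-5) = -185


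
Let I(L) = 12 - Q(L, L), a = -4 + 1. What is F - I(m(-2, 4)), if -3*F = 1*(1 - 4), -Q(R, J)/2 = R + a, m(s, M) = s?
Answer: -1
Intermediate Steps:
a = -3
Q(R, J) = 6 - 2*R (Q(R, J) = -2*(R - 3) = -2*(-3 + R) = 6 - 2*R)
F = 1 (F = -(1 - 4)/3 = -(-3)/3 = -⅓*(-3) = 1)
I(L) = 6 + 2*L (I(L) = 12 - (6 - 2*L) = 12 + (-6 + 2*L) = 6 + 2*L)
F - I(m(-2, 4)) = 1 - (6 + 2*(-2)) = 1 - (6 - 4) = 1 - 1*2 = 1 - 2 = -1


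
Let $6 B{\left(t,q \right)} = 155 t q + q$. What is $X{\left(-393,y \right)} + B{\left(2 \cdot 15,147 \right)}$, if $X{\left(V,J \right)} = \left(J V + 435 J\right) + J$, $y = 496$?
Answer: $\frac{270555}{2} \approx 1.3528 \cdot 10^{5}$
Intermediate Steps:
$X{\left(V,J \right)} = 436 J + J V$ ($X{\left(V,J \right)} = \left(435 J + J V\right) + J = 436 J + J V$)
$B{\left(t,q \right)} = \frac{q}{6} + \frac{155 q t}{6}$ ($B{\left(t,q \right)} = \frac{155 t q + q}{6} = \frac{155 q t + q}{6} = \frac{q + 155 q t}{6} = \frac{q}{6} + \frac{155 q t}{6}$)
$X{\left(-393,y \right)} + B{\left(2 \cdot 15,147 \right)} = 496 \left(436 - 393\right) + \frac{1}{6} \cdot 147 \left(1 + 155 \cdot 2 \cdot 15\right) = 496 \cdot 43 + \frac{1}{6} \cdot 147 \left(1 + 155 \cdot 30\right) = 21328 + \frac{1}{6} \cdot 147 \left(1 + 4650\right) = 21328 + \frac{1}{6} \cdot 147 \cdot 4651 = 21328 + \frac{227899}{2} = \frac{270555}{2}$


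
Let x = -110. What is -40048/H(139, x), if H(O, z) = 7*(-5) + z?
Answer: 40048/145 ≈ 276.19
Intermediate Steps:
H(O, z) = -35 + z
-40048/H(139, x) = -40048/(-35 - 110) = -40048/(-145) = -40048*(-1/145) = 40048/145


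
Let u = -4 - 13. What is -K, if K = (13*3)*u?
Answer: 663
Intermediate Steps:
u = -17
K = -663 (K = (13*3)*(-17) = 39*(-17) = -663)
-K = -1*(-663) = 663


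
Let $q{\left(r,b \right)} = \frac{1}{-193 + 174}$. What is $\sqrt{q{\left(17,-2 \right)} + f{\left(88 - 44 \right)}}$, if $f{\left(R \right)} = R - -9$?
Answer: $\frac{\sqrt{19114}}{19} \approx 7.2765$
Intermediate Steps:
$q{\left(r,b \right)} = - \frac{1}{19}$ ($q{\left(r,b \right)} = \frac{1}{-19} = - \frac{1}{19}$)
$f{\left(R \right)} = 9 + R$ ($f{\left(R \right)} = R + 9 = 9 + R$)
$\sqrt{q{\left(17,-2 \right)} + f{\left(88 - 44 \right)}} = \sqrt{- \frac{1}{19} + \left(9 + \left(88 - 44\right)\right)} = \sqrt{- \frac{1}{19} + \left(9 + 44\right)} = \sqrt{- \frac{1}{19} + 53} = \sqrt{\frac{1006}{19}} = \frac{\sqrt{19114}}{19}$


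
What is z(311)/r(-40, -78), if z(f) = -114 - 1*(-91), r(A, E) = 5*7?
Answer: -23/35 ≈ -0.65714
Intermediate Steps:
r(A, E) = 35
z(f) = -23 (z(f) = -114 + 91 = -23)
z(311)/r(-40, -78) = -23/35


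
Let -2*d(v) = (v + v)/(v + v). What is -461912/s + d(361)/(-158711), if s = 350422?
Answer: -73310340221/55615826042 ≈ -1.3182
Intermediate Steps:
d(v) = -1/2 (d(v) = -(v + v)/(2*(v + v)) = -2*v/(2*(2*v)) = -2*v*1/(2*v)/2 = -1/2*1 = -1/2)
-461912/s + d(361)/(-158711) = -461912/350422 - 1/2/(-158711) = -461912*1/350422 - 1/2*(-1/158711) = -230956/175211 + 1/317422 = -73310340221/55615826042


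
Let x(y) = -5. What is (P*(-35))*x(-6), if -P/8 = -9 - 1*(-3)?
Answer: 8400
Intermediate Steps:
P = 48 (P = -8*(-9 - 1*(-3)) = -8*(-9 + 3) = -8*(-6) = 48)
(P*(-35))*x(-6) = (48*(-35))*(-5) = -1680*(-5) = 8400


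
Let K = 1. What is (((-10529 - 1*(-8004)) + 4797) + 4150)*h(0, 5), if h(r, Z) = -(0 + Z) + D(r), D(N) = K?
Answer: -25688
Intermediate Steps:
D(N) = 1
h(r, Z) = 1 - Z (h(r, Z) = -(0 + Z) + 1 = -Z + 1 = 1 - Z)
(((-10529 - 1*(-8004)) + 4797) + 4150)*h(0, 5) = (((-10529 - 1*(-8004)) + 4797) + 4150)*(1 - 1*5) = (((-10529 + 8004) + 4797) + 4150)*(1 - 5) = ((-2525 + 4797) + 4150)*(-4) = (2272 + 4150)*(-4) = 6422*(-4) = -25688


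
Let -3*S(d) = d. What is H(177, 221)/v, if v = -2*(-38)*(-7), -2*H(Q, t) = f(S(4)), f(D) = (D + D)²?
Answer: 8/1197 ≈ 0.0066834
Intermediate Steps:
S(d) = -d/3
f(D) = 4*D² (f(D) = (2*D)² = 4*D²)
H(Q, t) = -32/9 (H(Q, t) = -2*(-⅓*4)² = -2*(-4/3)² = -2*16/9 = -½*64/9 = -32/9)
v = -532 (v = 76*(-7) = -532)
H(177, 221)/v = -32/9/(-532) = -32/9*(-1/532) = 8/1197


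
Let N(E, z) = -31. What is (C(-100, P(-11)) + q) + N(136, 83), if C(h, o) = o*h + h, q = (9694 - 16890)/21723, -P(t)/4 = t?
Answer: -98434109/21723 ≈ -4531.3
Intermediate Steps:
P(t) = -4*t
q = -7196/21723 (q = -7196*1/21723 = -7196/21723 ≈ -0.33126)
C(h, o) = h + h*o (C(h, o) = h*o + h = h + h*o)
(C(-100, P(-11)) + q) + N(136, 83) = (-100*(1 - 4*(-11)) - 7196/21723) - 31 = (-100*(1 + 44) - 7196/21723) - 31 = (-100*45 - 7196/21723) - 31 = (-4500 - 7196/21723) - 31 = -97760696/21723 - 31 = -98434109/21723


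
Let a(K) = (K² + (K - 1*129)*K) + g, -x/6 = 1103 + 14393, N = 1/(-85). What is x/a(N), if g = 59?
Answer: -25836600/16817 ≈ -1536.3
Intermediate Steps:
N = -1/85 ≈ -0.011765
x = -92976 (x = -6*(1103 + 14393) = -6*15496 = -92976)
a(K) = 59 + K² + K*(-129 + K) (a(K) = (K² + (K - 1*129)*K) + 59 = (K² + (K - 129)*K) + 59 = (K² + (-129 + K)*K) + 59 = (K² + K*(-129 + K)) + 59 = 59 + K² + K*(-129 + K))
x/a(N) = -92976/(59 - 129*(-1/85) + 2*(-1/85)²) = -92976/(59 + 129/85 + 2*(1/7225)) = -92976/(59 + 129/85 + 2/7225) = -92976/437242/7225 = -92976*7225/437242 = -25836600/16817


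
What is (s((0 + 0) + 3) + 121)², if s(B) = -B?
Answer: 13924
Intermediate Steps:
(s((0 + 0) + 3) + 121)² = (-((0 + 0) + 3) + 121)² = (-(0 + 3) + 121)² = (-1*3 + 121)² = (-3 + 121)² = 118² = 13924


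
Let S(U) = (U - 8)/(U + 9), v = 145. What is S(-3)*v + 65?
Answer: -1205/6 ≈ -200.83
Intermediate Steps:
S(U) = (-8 + U)/(9 + U)
S(-3)*v + 65 = ((-8 - 3)/(9 - 3))*145 + 65 = (-11/6)*145 + 65 = ((1/6)*(-11))*145 + 65 = -11/6*145 + 65 = -1595/6 + 65 = -1205/6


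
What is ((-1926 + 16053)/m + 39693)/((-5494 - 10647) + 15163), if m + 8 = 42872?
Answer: -567138293/13973664 ≈ -40.586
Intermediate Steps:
m = 42864 (m = -8 + 42872 = 42864)
((-1926 + 16053)/m + 39693)/((-5494 - 10647) + 15163) = ((-1926 + 16053)/42864 + 39693)/((-5494 - 10647) + 15163) = (14127*(1/42864) + 39693)/(-16141 + 15163) = (4709/14288 + 39693)/(-978) = (567138293/14288)*(-1/978) = -567138293/13973664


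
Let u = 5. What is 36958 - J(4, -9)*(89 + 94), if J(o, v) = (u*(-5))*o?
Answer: 55258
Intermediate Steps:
J(o, v) = -25*o (J(o, v) = (5*(-5))*o = -25*o)
36958 - J(4, -9)*(89 + 94) = 36958 - (-25*4)*(89 + 94) = 36958 - (-100)*183 = 36958 - 1*(-18300) = 36958 + 18300 = 55258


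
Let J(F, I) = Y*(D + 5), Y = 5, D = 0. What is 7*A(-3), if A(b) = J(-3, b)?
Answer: 175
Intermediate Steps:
J(F, I) = 25 (J(F, I) = 5*(0 + 5) = 5*5 = 25)
A(b) = 25
7*A(-3) = 7*25 = 175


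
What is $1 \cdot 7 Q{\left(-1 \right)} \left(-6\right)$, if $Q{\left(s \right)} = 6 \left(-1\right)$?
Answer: $252$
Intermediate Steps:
$Q{\left(s \right)} = -6$
$1 \cdot 7 Q{\left(-1 \right)} \left(-6\right) = 1 \cdot 7 \left(-6\right) \left(-6\right) = 1 \left(\left(-42\right) \left(-6\right)\right) = 1 \cdot 252 = 252$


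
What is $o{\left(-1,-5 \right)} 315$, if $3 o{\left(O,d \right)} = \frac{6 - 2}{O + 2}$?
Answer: $420$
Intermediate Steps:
$o{\left(O,d \right)} = \frac{4}{3 \left(2 + O\right)}$ ($o{\left(O,d \right)} = \frac{\left(6 - 2\right) \frac{1}{O + 2}}{3} = \frac{4 \frac{1}{2 + O}}{3} = \frac{4}{3 \left(2 + O\right)}$)
$o{\left(-1,-5 \right)} 315 = \frac{4}{3 \left(2 - 1\right)} 315 = \frac{4}{3 \cdot 1} \cdot 315 = \frac{4}{3} \cdot 1 \cdot 315 = \frac{4}{3} \cdot 315 = 420$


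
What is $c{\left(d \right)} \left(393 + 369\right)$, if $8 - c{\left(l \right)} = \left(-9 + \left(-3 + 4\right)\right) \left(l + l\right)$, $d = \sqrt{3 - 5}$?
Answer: $6096 + 12192 i \sqrt{2} \approx 6096.0 + 17242.0 i$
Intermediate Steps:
$d = i \sqrt{2}$ ($d = \sqrt{-2} = i \sqrt{2} \approx 1.4142 i$)
$c{\left(l \right)} = 8 + 16 l$ ($c{\left(l \right)} = 8 - \left(-9 + \left(-3 + 4\right)\right) \left(l + l\right) = 8 - \left(-9 + 1\right) 2 l = 8 - - 8 \cdot 2 l = 8 - - 16 l = 8 + 16 l$)
$c{\left(d \right)} \left(393 + 369\right) = \left(8 + 16 i \sqrt{2}\right) \left(393 + 369\right) = \left(8 + 16 i \sqrt{2}\right) 762 = 6096 + 12192 i \sqrt{2}$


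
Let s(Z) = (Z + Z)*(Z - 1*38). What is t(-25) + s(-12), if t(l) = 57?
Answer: 1257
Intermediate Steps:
s(Z) = 2*Z*(-38 + Z) (s(Z) = (2*Z)*(Z - 38) = (2*Z)*(-38 + Z) = 2*Z*(-38 + Z))
t(-25) + s(-12) = 57 + 2*(-12)*(-38 - 12) = 57 + 2*(-12)*(-50) = 57 + 1200 = 1257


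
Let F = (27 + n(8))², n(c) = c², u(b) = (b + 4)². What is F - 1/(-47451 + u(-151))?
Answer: 213997603/25842 ≈ 8281.0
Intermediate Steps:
u(b) = (4 + b)²
F = 8281 (F = (27 + 8²)² = (27 + 64)² = 91² = 8281)
F - 1/(-47451 + u(-151)) = 8281 - 1/(-47451 + (4 - 151)²) = 8281 - 1/(-47451 + (-147)²) = 8281 - 1/(-47451 + 21609) = 8281 - 1/(-25842) = 8281 - 1*(-1/25842) = 8281 + 1/25842 = 213997603/25842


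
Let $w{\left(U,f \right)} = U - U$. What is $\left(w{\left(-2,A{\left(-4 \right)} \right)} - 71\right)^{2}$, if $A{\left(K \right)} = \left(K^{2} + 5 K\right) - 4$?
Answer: $5041$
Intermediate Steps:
$A{\left(K \right)} = -4 + K^{2} + 5 K$
$w{\left(U,f \right)} = 0$
$\left(w{\left(-2,A{\left(-4 \right)} \right)} - 71\right)^{2} = \left(0 - 71\right)^{2} = \left(-71\right)^{2} = 5041$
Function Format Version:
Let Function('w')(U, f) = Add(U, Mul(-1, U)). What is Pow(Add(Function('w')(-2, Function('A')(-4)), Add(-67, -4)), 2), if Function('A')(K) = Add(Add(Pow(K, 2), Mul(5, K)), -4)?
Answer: 5041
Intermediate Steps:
Function('A')(K) = Add(-4, Pow(K, 2), Mul(5, K))
Function('w')(U, f) = 0
Pow(Add(Function('w')(-2, Function('A')(-4)), Add(-67, -4)), 2) = Pow(Add(0, Add(-67, -4)), 2) = Pow(Add(0, -71), 2) = Pow(-71, 2) = 5041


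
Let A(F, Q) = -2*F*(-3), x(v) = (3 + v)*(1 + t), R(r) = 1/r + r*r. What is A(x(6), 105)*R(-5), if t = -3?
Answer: -13392/5 ≈ -2678.4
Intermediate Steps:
R(r) = 1/r + r²
x(v) = -6 - 2*v (x(v) = (3 + v)*(1 - 3) = (3 + v)*(-2) = -6 - 2*v)
A(F, Q) = 6*F
A(x(6), 105)*R(-5) = (6*(-6 - 2*6))*((1 + (-5)³)/(-5)) = (6*(-6 - 12))*(-(1 - 125)/5) = (6*(-18))*(-⅕*(-124)) = -108*124/5 = -13392/5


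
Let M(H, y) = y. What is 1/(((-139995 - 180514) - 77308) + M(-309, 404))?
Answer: -1/397413 ≈ -2.5163e-6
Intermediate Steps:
1/(((-139995 - 180514) - 77308) + M(-309, 404)) = 1/(((-139995 - 180514) - 77308) + 404) = 1/((-320509 - 77308) + 404) = 1/(-397817 + 404) = 1/(-397413) = -1/397413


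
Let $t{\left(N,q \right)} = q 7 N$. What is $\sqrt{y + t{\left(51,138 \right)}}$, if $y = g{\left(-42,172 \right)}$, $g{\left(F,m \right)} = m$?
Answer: $\sqrt{49438} \approx 222.35$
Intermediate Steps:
$y = 172$
$t{\left(N,q \right)} = 7 N q$ ($t{\left(N,q \right)} = 7 q N = 7 N q$)
$\sqrt{y + t{\left(51,138 \right)}} = \sqrt{172 + 7 \cdot 51 \cdot 138} = \sqrt{172 + 49266} = \sqrt{49438}$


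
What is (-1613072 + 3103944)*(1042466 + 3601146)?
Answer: 6923031109664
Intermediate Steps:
(-1613072 + 3103944)*(1042466 + 3601146) = 1490872*4643612 = 6923031109664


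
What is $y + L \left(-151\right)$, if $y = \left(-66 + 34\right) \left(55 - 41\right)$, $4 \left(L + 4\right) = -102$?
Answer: $\frac{8013}{2} \approx 4006.5$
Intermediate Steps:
$L = - \frac{59}{2}$ ($L = -4 + \frac{1}{4} \left(-102\right) = -4 - \frac{51}{2} = - \frac{59}{2} \approx -29.5$)
$y = -448$ ($y = \left(-32\right) 14 = -448$)
$y + L \left(-151\right) = -448 - - \frac{8909}{2} = -448 + \frac{8909}{2} = \frac{8013}{2}$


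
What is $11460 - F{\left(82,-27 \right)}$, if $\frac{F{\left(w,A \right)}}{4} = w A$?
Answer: $20316$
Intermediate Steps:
$F{\left(w,A \right)} = 4 A w$ ($F{\left(w,A \right)} = 4 w A = 4 A w$)
$11460 - F{\left(82,-27 \right)} = 11460 - 4 \left(-27\right) 82 = 11460 - -8856 = 11460 + 8856 = 20316$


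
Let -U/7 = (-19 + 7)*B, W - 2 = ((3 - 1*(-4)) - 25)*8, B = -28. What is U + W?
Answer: -2494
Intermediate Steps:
W = -142 (W = 2 + ((3 - 1*(-4)) - 25)*8 = 2 + ((3 + 4) - 25)*8 = 2 + (7 - 25)*8 = 2 - 18*8 = 2 - 144 = -142)
U = -2352 (U = -7*(-19 + 7)*(-28) = -(-84)*(-28) = -7*336 = -2352)
U + W = -2352 - 142 = -2494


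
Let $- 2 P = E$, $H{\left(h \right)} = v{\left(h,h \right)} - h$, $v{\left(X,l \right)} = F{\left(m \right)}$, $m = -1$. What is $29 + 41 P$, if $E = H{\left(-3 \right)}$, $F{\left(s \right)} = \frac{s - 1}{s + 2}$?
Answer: $\frac{17}{2} \approx 8.5$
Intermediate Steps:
$F{\left(s \right)} = \frac{-1 + s}{2 + s}$
$v{\left(X,l \right)} = -2$ ($v{\left(X,l \right)} = \frac{-1 - 1}{2 - 1} = 1^{-1} \left(-2\right) = 1 \left(-2\right) = -2$)
$H{\left(h \right)} = -2 - h$
$E = 1$ ($E = -2 - -3 = -2 + 3 = 1$)
$P = - \frac{1}{2}$ ($P = \left(- \frac{1}{2}\right) 1 = - \frac{1}{2} \approx -0.5$)
$29 + 41 P = 29 + 41 \left(- \frac{1}{2}\right) = 29 - \frac{41}{2} = \frac{17}{2}$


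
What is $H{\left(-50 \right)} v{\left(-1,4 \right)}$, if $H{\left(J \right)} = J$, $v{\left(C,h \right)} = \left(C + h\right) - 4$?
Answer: $50$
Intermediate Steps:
$v{\left(C,h \right)} = -4 + C + h$
$H{\left(-50 \right)} v{\left(-1,4 \right)} = - 50 \left(-4 - 1 + 4\right) = \left(-50\right) \left(-1\right) = 50$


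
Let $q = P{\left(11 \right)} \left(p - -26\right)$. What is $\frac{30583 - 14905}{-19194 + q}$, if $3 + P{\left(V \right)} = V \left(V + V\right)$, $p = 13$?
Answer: $- \frac{1742}{1097} \approx -1.588$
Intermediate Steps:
$P{\left(V \right)} = -3 + 2 V^{2}$ ($P{\left(V \right)} = -3 + V \left(V + V\right) = -3 + V 2 V = -3 + 2 V^{2}$)
$q = 9321$ ($q = \left(-3 + 2 \cdot 11^{2}\right) \left(13 - -26\right) = \left(-3 + 2 \cdot 121\right) \left(13 + 26\right) = \left(-3 + 242\right) 39 = 239 \cdot 39 = 9321$)
$\frac{30583 - 14905}{-19194 + q} = \frac{30583 - 14905}{-19194 + 9321} = \frac{15678}{-9873} = 15678 \left(- \frac{1}{9873}\right) = - \frac{1742}{1097}$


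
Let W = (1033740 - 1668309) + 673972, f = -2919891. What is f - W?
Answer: -2959294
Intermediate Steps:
W = 39403 (W = -634569 + 673972 = 39403)
f - W = -2919891 - 1*39403 = -2919891 - 39403 = -2959294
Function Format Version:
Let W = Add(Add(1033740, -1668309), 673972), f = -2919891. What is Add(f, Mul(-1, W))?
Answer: -2959294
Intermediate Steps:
W = 39403 (W = Add(-634569, 673972) = 39403)
Add(f, Mul(-1, W)) = Add(-2919891, Mul(-1, 39403)) = Add(-2919891, -39403) = -2959294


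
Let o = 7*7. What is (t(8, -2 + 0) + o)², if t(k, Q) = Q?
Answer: 2209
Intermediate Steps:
o = 49
(t(8, -2 + 0) + o)² = ((-2 + 0) + 49)² = (-2 + 49)² = 47² = 2209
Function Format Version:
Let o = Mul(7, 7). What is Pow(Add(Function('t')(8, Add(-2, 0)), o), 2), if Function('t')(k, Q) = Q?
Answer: 2209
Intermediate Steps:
o = 49
Pow(Add(Function('t')(8, Add(-2, 0)), o), 2) = Pow(Add(Add(-2, 0), 49), 2) = Pow(Add(-2, 49), 2) = Pow(47, 2) = 2209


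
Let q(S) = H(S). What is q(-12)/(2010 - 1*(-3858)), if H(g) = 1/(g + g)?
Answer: -1/140832 ≈ -7.1007e-6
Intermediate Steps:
H(g) = 1/(2*g)
q(S) = 1/(2*S)
q(-12)/(2010 - 1*(-3858)) = ((½)/(-12))/(2010 - 1*(-3858)) = ((½)*(-1/12))/(2010 + 3858) = -1/24/5868 = -1/24*1/5868 = -1/140832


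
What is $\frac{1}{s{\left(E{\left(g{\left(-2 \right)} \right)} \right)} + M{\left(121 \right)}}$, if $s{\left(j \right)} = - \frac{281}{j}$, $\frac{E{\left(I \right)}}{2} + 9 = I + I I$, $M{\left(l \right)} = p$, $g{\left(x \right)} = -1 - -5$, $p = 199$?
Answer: $\frac{22}{4097} \approx 0.0053698$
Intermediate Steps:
$g{\left(x \right)} = 4$ ($g{\left(x \right)} = -1 + 5 = 4$)
$M{\left(l \right)} = 199$
$E{\left(I \right)} = -18 + 2 I + 2 I^{2}$ ($E{\left(I \right)} = -18 + 2 \left(I + I I\right) = -18 + 2 \left(I + I^{2}\right) = -18 + \left(2 I + 2 I^{2}\right) = -18 + 2 I + 2 I^{2}$)
$\frac{1}{s{\left(E{\left(g{\left(-2 \right)} \right)} \right)} + M{\left(121 \right)}} = \frac{1}{- \frac{281}{-18 + 2 \cdot 4 + 2 \cdot 4^{2}} + 199} = \frac{1}{- \frac{281}{-18 + 8 + 2 \cdot 16} + 199} = \frac{1}{- \frac{281}{-18 + 8 + 32} + 199} = \frac{1}{- \frac{281}{22} + 199} = \frac{1}{\frac{4097}{22}} = \frac{22}{4097}$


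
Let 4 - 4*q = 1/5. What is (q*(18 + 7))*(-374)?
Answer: -17765/2 ≈ -8882.5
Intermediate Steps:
q = 19/20 (q = 1 - ¼/5 = 1 - ¼*⅕ = 1 - 1/20 = 19/20 ≈ 0.95000)
(q*(18 + 7))*(-374) = (19*(18 + 7)/20)*(-374) = ((19/20)*25)*(-374) = (95/4)*(-374) = -17765/2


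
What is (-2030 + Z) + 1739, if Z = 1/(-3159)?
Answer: -919270/3159 ≈ -291.00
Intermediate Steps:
Z = -1/3159 ≈ -0.00031656
(-2030 + Z) + 1739 = (-2030 - 1/3159) + 1739 = -6412771/3159 + 1739 = -919270/3159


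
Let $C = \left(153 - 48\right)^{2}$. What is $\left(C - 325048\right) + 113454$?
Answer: $-200569$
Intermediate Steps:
$C = 11025$ ($C = \left(153 - 48\right)^{2} = 105^{2} = 11025$)
$\left(C - 325048\right) + 113454 = \left(11025 - 325048\right) + 113454 = -314023 + 113454 = -200569$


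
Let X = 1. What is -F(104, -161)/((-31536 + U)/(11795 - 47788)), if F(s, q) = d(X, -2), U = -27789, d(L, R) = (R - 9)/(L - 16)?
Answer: -395923/889875 ≈ -0.44492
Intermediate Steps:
d(L, R) = (-9 + R)/(-16 + L)
F(s, q) = 11/15 (F(s, q) = (-9 - 2)/(-16 + 1) = -11/(-15) = -1/15*(-11) = 11/15)
-F(104, -161)/((-31536 + U)/(11795 - 47788)) = -11/(15*((-31536 - 27789)/(11795 - 47788))) = -11/(15*((-59325/(-35993)))) = -11/(15*((-59325*(-1/35993)))) = -11/(15*59325/35993) = -11*35993/(15*59325) = -1*395923/889875 = -395923/889875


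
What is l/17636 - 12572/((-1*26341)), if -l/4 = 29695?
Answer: -103823721/16591067 ≈ -6.2578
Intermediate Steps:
l = -118780 (l = -4*29695 = -118780)
l/17636 - 12572/((-1*26341)) = -118780/17636 - 12572/((-1*26341)) = -118780*1/17636 - 12572/(-26341) = -29695/4409 - 12572*(-1/26341) = -29695/4409 + 1796/3763 = -103823721/16591067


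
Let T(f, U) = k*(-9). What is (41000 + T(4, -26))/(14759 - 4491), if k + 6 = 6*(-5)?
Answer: 10331/2567 ≈ 4.0245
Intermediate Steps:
k = -36 (k = -6 + 6*(-5) = -6 - 30 = -36)
T(f, U) = 324 (T(f, U) = -36*(-9) = 324)
(41000 + T(4, -26))/(14759 - 4491) = (41000 + 324)/(14759 - 4491) = 41324/10268 = 41324*(1/10268) = 10331/2567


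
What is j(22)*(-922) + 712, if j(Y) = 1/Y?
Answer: 7371/11 ≈ 670.09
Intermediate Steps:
j(Y) = 1/Y
j(22)*(-922) + 712 = -922/22 + 712 = (1/22)*(-922) + 712 = -461/11 + 712 = 7371/11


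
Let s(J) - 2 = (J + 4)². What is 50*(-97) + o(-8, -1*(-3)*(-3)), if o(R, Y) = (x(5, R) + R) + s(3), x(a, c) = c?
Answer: -4815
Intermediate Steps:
s(J) = 2 + (4 + J)² (s(J) = 2 + (J + 4)² = 2 + (4 + J)²)
o(R, Y) = 51 + 2*R (o(R, Y) = (R + R) + (2 + (4 + 3)²) = 2*R + (2 + 7²) = 2*R + (2 + 49) = 2*R + 51 = 51 + 2*R)
50*(-97) + o(-8, -1*(-3)*(-3)) = 50*(-97) + (51 + 2*(-8)) = -4850 + (51 - 16) = -4850 + 35 = -4815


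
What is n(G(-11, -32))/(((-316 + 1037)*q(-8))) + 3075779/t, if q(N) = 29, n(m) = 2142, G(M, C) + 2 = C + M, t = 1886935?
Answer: 9764753983/5636274845 ≈ 1.7325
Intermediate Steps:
G(M, C) = -2 + C + M (G(M, C) = -2 + (C + M) = -2 + C + M)
n(G(-11, -32))/(((-316 + 1037)*q(-8))) + 3075779/t = 2142/(((-316 + 1037)*29)) + 3075779/1886935 = 2142/((721*29)) + 3075779*(1/1886935) = 2142/20909 + 3075779/1886935 = 2142*(1/20909) + 3075779/1886935 = 306/2987 + 3075779/1886935 = 9764753983/5636274845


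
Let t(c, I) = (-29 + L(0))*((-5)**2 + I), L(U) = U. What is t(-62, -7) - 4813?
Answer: -5335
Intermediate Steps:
t(c, I) = -725 - 29*I (t(c, I) = (-29 + 0)*((-5)**2 + I) = -29*(25 + I) = -725 - 29*I)
t(-62, -7) - 4813 = (-725 - 29*(-7)) - 4813 = (-725 + 203) - 4813 = -522 - 4813 = -5335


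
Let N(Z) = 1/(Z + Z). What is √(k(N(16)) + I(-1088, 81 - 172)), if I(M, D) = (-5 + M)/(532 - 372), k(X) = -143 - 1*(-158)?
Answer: √13070/40 ≈ 2.8581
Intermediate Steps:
N(Z) = 1/(2*Z)
k(X) = 15 (k(X) = -143 + 158 = 15)
I(M, D) = -1/32 + M/160 (I(M, D) = (-5 + M)/160 = (-5 + M)*(1/160) = -1/32 + M/160)
√(k(N(16)) + I(-1088, 81 - 172)) = √(15 + (-1/32 + (1/160)*(-1088))) = √(15 + (-1/32 - 34/5)) = √(15 - 1093/160) = √(1307/160) = √13070/40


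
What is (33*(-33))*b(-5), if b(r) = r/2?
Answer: 5445/2 ≈ 2722.5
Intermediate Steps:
b(r) = r/2 (b(r) = r*(½) = r/2)
(33*(-33))*b(-5) = (33*(-33))*((½)*(-5)) = -1089*(-5/2) = 5445/2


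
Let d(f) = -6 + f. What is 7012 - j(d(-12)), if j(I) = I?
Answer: 7030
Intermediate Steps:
7012 - j(d(-12)) = 7012 - (-6 - 12) = 7012 - 1*(-18) = 7012 + 18 = 7030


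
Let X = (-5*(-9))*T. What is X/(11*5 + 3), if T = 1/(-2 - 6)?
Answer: -45/464 ≈ -0.096983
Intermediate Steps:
T = -⅛ (T = 1/(-8) = -⅛ ≈ -0.12500)
X = -45/8 (X = -5*(-9)*(-⅛) = 45*(-⅛) = -45/8 ≈ -5.6250)
X/(11*5 + 3) = -45/(8*(11*5 + 3)) = -45/(8*(55 + 3)) = -45/8/58 = -45/8*1/58 = -45/464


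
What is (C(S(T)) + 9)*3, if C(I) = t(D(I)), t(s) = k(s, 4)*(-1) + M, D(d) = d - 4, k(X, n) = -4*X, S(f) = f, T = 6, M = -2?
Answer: 45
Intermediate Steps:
D(d) = -4 + d
t(s) = -2 + 4*s (t(s) = -4*s*(-1) - 2 = 4*s - 2 = -2 + 4*s)
C(I) = -18 + 4*I (C(I) = -2 + 4*(-4 + I) = -2 + (-16 + 4*I) = -18 + 4*I)
(C(S(T)) + 9)*3 = ((-18 + 4*6) + 9)*3 = ((-18 + 24) + 9)*3 = (6 + 9)*3 = 15*3 = 45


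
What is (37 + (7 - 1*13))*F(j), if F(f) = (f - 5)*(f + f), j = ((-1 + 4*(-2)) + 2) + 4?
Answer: 1488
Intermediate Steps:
j = -3 (j = ((-1 - 8) + 2) + 4 = (-9 + 2) + 4 = -7 + 4 = -3)
F(f) = 2*f*(-5 + f) (F(f) = (-5 + f)*(2*f) = 2*f*(-5 + f))
(37 + (7 - 1*13))*F(j) = (37 + (7 - 1*13))*(2*(-3)*(-5 - 3)) = (37 + (7 - 13))*(2*(-3)*(-8)) = (37 - 6)*48 = 31*48 = 1488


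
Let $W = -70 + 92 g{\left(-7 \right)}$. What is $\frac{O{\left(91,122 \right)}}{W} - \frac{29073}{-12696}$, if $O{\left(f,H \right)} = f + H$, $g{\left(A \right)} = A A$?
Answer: $\frac{21955037}{9390808} \approx 2.3379$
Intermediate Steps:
$g{\left(A \right)} = A^{2}$
$W = 4438$ ($W = -70 + 92 \left(-7\right)^{2} = -70 + 92 \cdot 49 = -70 + 4508 = 4438$)
$O{\left(f,H \right)} = H + f$
$\frac{O{\left(91,122 \right)}}{W} - \frac{29073}{-12696} = \frac{122 + 91}{4438} - \frac{29073}{-12696} = 213 \cdot \frac{1}{4438} - - \frac{9691}{4232} = \frac{213}{4438} + \frac{9691}{4232} = \frac{21955037}{9390808}$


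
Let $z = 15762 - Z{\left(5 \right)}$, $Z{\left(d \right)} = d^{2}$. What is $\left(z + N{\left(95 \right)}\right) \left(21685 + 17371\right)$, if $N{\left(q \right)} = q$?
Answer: $618334592$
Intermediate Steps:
$z = 15737$ ($z = 15762 - 5^{2} = 15762 - 25 = 15737$)
$\left(z + N{\left(95 \right)}\right) \left(21685 + 17371\right) = \left(15737 + 95\right) \left(21685 + 17371\right) = 15832 \cdot 39056 = 618334592$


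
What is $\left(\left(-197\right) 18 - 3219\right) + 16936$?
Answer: $10171$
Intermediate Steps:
$\left(\left(-197\right) 18 - 3219\right) + 16936 = \left(-3546 - 3219\right) + 16936 = -6765 + 16936 = 10171$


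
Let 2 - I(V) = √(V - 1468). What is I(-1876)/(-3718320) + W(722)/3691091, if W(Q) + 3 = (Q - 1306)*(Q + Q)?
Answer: -1567831459931/6862328743560 + I*√209/929580 ≈ -0.22847 + 1.5552e-5*I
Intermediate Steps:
W(Q) = -3 + 2*Q*(-1306 + Q) (W(Q) = -3 + (Q - 1306)*(Q + Q) = -3 + (-1306 + Q)*(2*Q) = -3 + 2*Q*(-1306 + Q))
I(V) = 2 - √(-1468 + V) (I(V) = 2 - √(V - 1468) = 2 - √(-1468 + V))
I(-1876)/(-3718320) + W(722)/3691091 = (2 - √(-1468 - 1876))/(-3718320) + (-3 - 2612*722 + 2*722²)/3691091 = (2 - √(-3344))*(-1/3718320) + (-3 - 1885864 + 2*521284)*(1/3691091) = (2 - 4*I*√209)*(-1/3718320) + (-3 - 1885864 + 1042568)*(1/3691091) = (2 - 4*I*√209)*(-1/3718320) - 843299*1/3691091 = (-1/1859160 + I*√209/929580) - 843299/3691091 = -1567831459931/6862328743560 + I*√209/929580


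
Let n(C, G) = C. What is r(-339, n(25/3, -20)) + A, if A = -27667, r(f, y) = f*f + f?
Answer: 86915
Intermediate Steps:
r(f, y) = f + f² (r(f, y) = f² + f = f + f²)
r(-339, n(25/3, -20)) + A = -339*(1 - 339) - 27667 = -339*(-338) - 27667 = 114582 - 27667 = 86915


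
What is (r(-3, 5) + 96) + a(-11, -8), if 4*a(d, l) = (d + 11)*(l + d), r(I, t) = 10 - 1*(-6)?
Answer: 112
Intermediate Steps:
r(I, t) = 16 (r(I, t) = 10 + 6 = 16)
a(d, l) = (11 + d)*(d + l)/4 (a(d, l) = ((d + 11)*(l + d))/4 = ((11 + d)*(d + l))/4 = (11 + d)*(d + l)/4)
(r(-3, 5) + 96) + a(-11, -8) = (16 + 96) + ((1/4)*(-11)**2 + (11/4)*(-11) + (11/4)*(-8) + (1/4)*(-11)*(-8)) = 112 + ((1/4)*121 - 121/4 - 22 + 22) = 112 + (121/4 - 121/4 - 22 + 22) = 112 + 0 = 112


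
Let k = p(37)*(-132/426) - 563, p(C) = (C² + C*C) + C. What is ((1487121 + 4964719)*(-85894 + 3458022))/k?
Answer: -1544706552401920/101023 ≈ -1.5291e+10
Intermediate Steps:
p(C) = C + 2*C² (p(C) = (C² + C²) + C = 2*C² + C = C + 2*C²)
k = -101023/71 (k = (37*(1 + 2*37))*(-132/426) - 563 = (37*(1 + 74))*(-132*1/426) - 563 = (37*75)*(-22/71) - 563 = 2775*(-22/71) - 563 = -61050/71 - 563 = -101023/71 ≈ -1422.9)
((1487121 + 4964719)*(-85894 + 3458022))/k = ((1487121 + 4964719)*(-85894 + 3458022))/(-101023/71) = (6451840*3372128)*(-71/101023) = 21756430315520*(-71/101023) = -1544706552401920/101023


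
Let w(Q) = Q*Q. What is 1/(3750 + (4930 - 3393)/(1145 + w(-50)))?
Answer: 3645/13670287 ≈ 0.00026664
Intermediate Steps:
w(Q) = Q²
1/(3750 + (4930 - 3393)/(1145 + w(-50))) = 1/(3750 + (4930 - 3393)/(1145 + (-50)²)) = 1/(3750 + 1537/(1145 + 2500)) = 1/(3750 + 1537/3645) = 1/(13670287/3645) = 3645/13670287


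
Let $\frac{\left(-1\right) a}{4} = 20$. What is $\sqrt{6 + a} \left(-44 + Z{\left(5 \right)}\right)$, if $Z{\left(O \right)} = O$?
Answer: $- 39 i \sqrt{74} \approx - 335.49 i$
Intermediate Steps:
$a = -80$ ($a = \left(-4\right) 20 = -80$)
$\sqrt{6 + a} \left(-44 + Z{\left(5 \right)}\right) = \sqrt{6 - 80} \left(-44 + 5\right) = \sqrt{-74} \left(-39\right) = i \sqrt{74} \left(-39\right) = - 39 i \sqrt{74}$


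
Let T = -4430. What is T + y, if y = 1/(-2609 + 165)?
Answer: -10826921/2444 ≈ -4430.0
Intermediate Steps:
y = -1/2444 (y = 1/(-2444) = -1/2444 ≈ -0.00040917)
T + y = -4430 - 1/2444 = -10826921/2444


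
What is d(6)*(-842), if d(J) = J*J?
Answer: -30312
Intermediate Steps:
d(J) = J²
d(6)*(-842) = 6²*(-842) = 36*(-842) = -30312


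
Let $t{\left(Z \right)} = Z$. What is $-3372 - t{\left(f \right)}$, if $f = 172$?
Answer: $-3544$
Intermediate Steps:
$-3372 - t{\left(f \right)} = -3372 - 172 = -3544$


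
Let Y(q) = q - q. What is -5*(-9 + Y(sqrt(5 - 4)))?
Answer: 45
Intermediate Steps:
Y(q) = 0
-5*(-9 + Y(sqrt(5 - 4))) = -5*(-9 + 0) = -5*(-9) = 45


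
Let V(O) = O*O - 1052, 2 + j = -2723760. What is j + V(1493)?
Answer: -495765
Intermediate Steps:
j = -2723762 (j = -2 - 2723760 = -2723762)
V(O) = -1052 + O**2 (V(O) = O**2 - 1052 = -1052 + O**2)
j + V(1493) = -2723762 + (-1052 + 1493**2) = -2723762 + (-1052 + 2229049) = -2723762 + 2227997 = -495765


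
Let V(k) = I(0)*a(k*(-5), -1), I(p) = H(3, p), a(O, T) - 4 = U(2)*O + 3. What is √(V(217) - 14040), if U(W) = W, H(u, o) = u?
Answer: 3*I*√2281 ≈ 143.28*I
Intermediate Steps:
a(O, T) = 7 + 2*O (a(O, T) = 4 + (2*O + 3) = 4 + (3 + 2*O) = 7 + 2*O)
I(p) = 3
V(k) = 21 - 30*k (V(k) = 3*(7 + 2*(k*(-5))) = 3*(7 + 2*(-5*k)) = 3*(7 - 10*k) = 21 - 30*k)
√(V(217) - 14040) = √((21 - 30*217) - 14040) = √((21 - 6510) - 14040) = √(-6489 - 14040) = √(-20529) = 3*I*√2281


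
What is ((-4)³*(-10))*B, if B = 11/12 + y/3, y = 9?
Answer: 7520/3 ≈ 2506.7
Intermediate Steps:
B = 47/12 (B = 11/12 + 9/3 = 11*(1/12) + 9*(⅓) = 11/12 + 3 = 47/12 ≈ 3.9167)
((-4)³*(-10))*B = ((-4)³*(-10))*(47/12) = -64*(-10)*(47/12) = 640*(47/12) = 7520/3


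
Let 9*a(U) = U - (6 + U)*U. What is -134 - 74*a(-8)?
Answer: 190/3 ≈ 63.333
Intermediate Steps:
a(U) = U/9 - U*(6 + U)/9 (a(U) = (U - (6 + U)*U)/9 = (U - U*(6 + U))/9 = U/9 - U*(6 + U)/9)
-134 - 74*a(-8) = -134 - (-74)*(-8)*(5 - 8)/9 = -134 - (-74)*(-8)*(-3)/9 = -134 - 74*(-8/3) = -134 + 592/3 = 190/3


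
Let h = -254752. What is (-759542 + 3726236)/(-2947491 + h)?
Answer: -2966694/3202243 ≈ -0.92644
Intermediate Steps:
(-759542 + 3726236)/(-2947491 + h) = (-759542 + 3726236)/(-2947491 - 254752) = 2966694/(-3202243) = 2966694*(-1/3202243) = -2966694/3202243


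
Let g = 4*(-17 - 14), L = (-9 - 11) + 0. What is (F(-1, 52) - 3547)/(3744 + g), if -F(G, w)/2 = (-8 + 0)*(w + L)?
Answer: -607/724 ≈ -0.83840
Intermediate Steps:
L = -20 (L = -20 + 0 = -20)
F(G, w) = -320 + 16*w (F(G, w) = -2*(-8 + 0)*(w - 20) = -(-16)*(-20 + w) = -2*(160 - 8*w) = -320 + 16*w)
g = -124 (g = 4*(-31) = -124)
(F(-1, 52) - 3547)/(3744 + g) = ((-320 + 16*52) - 3547)/(3744 - 124) = ((-320 + 832) - 3547)/3620 = (512 - 3547)*(1/3620) = -3035*1/3620 = -607/724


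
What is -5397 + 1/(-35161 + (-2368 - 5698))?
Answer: -233296120/43227 ≈ -5397.0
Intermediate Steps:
-5397 + 1/(-35161 + (-2368 - 5698)) = -5397 + 1/(-35161 - 8066) = -5397 + 1/(-43227) = -5397 - 1/43227 = -233296120/43227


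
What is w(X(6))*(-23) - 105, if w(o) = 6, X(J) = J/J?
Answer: -243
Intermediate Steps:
X(J) = 1
w(X(6))*(-23) - 105 = 6*(-23) - 105 = -138 - 105 = -243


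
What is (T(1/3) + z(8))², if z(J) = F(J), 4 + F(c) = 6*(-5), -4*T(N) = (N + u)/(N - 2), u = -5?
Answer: 120409/100 ≈ 1204.1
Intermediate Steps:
T(N) = -(-5 + N)/(4*(-2 + N)) (T(N) = -(N - 5)/(4*(N - 2)) = -(-5 + N)/(4*(-2 + N)))
F(c) = -34 (F(c) = -4 + 6*(-5) = -4 - 30 = -34)
z(J) = -34
(T(1/3) + z(8))² = ((5 - 1/3)/(4*(-2 + 1/3)) - 34)² = ((5 - 1*⅓)/(4*(-2 + ⅓)) - 34)² = ((5 - ⅓)/(4*(-5/3)) - 34)² = ((¼)*(-⅗)*(14/3) - 34)² = (-7/10 - 34)² = (-347/10)² = 120409/100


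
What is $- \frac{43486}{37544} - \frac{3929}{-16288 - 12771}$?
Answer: $- \frac{558074649}{545495548} \approx -1.0231$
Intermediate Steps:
$- \frac{43486}{37544} - \frac{3929}{-16288 - 12771} = \left(-43486\right) \frac{1}{37544} - \frac{3929}{-16288 - 12771} = - \frac{21743}{18772} - \frac{3929}{-29059} = - \frac{21743}{18772} - - \frac{3929}{29059} = - \frac{21743}{18772} + \frac{3929}{29059} = - \frac{558074649}{545495548}$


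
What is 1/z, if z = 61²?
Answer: 1/3721 ≈ 0.00026874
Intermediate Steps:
z = 3721
1/z = 1/3721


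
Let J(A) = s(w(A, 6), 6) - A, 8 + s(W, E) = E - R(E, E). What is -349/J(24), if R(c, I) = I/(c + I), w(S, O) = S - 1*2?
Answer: 698/53 ≈ 13.170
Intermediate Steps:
w(S, O) = -2 + S (w(S, O) = S - 2 = -2 + S)
R(c, I) = I/(I + c)
s(W, E) = -17/2 + E (s(W, E) = -8 + (E - E/(E + E)) = -8 + (E - E/(2*E)) = -8 + (E - E*1/(2*E)) = -8 + (E - 1*1/2) = -8 + (E - 1/2) = -8 + (-1/2 + E) = -17/2 + E)
J(A) = -5/2 - A (J(A) = (-17/2 + 6) - A = -5/2 - A)
-349/J(24) = -349/(-5/2 - 1*24) = -349/(-5/2 - 24) = -349/(-53/2) = -349*(-2/53) = 698/53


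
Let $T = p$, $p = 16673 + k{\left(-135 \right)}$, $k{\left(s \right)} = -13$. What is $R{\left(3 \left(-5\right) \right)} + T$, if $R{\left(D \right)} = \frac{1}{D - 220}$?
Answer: $\frac{3915099}{235} \approx 16660.0$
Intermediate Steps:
$R{\left(D \right)} = \frac{1}{-220 + D}$
$p = 16660$ ($p = 16673 - 13 = 16660$)
$T = 16660$
$R{\left(3 \left(-5\right) \right)} + T = \frac{1}{-220 + 3 \left(-5\right)} + 16660 = \frac{1}{-220 - 15} + 16660 = \frac{1}{-235} + 16660 = - \frac{1}{235} + 16660 = \frac{3915099}{235}$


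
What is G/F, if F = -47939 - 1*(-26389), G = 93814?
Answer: -46907/10775 ≈ -4.3533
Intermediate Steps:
F = -21550 (F = -47939 + 26389 = -21550)
G/F = 93814/(-21550) = 93814*(-1/21550) = -46907/10775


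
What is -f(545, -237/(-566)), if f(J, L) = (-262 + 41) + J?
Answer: -324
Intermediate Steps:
f(J, L) = -221 + J
-f(545, -237/(-566)) = -(-221 + 545) = -1*324 = -324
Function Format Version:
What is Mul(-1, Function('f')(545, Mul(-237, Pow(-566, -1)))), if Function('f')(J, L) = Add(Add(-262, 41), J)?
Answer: -324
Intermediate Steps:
Function('f')(J, L) = Add(-221, J)
Mul(-1, Function('f')(545, Mul(-237, Pow(-566, -1)))) = Mul(-1, Add(-221, 545)) = Mul(-1, 324) = -324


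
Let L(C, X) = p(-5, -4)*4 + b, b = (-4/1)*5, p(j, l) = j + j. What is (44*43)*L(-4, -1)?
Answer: -113520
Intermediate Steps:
p(j, l) = 2*j
b = -20 (b = (1*(-4))*5 = -4*5 = -20)
L(C, X) = -60 (L(C, X) = (2*(-5))*4 - 20 = -10*4 - 20 = -40 - 20 = -60)
(44*43)*L(-4, -1) = (44*43)*(-60) = 1892*(-60) = -113520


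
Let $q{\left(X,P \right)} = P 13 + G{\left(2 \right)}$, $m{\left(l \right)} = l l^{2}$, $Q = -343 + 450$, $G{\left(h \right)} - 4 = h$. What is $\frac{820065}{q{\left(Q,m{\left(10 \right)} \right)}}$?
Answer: $\frac{820065}{13006} \approx 63.053$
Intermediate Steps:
$G{\left(h \right)} = 4 + h$
$Q = 107$
$m{\left(l \right)} = l^{3}$
$q{\left(X,P \right)} = 6 + 13 P$ ($q{\left(X,P \right)} = P 13 + \left(4 + 2\right) = 13 P + 6 = 6 + 13 P$)
$\frac{820065}{q{\left(Q,m{\left(10 \right)} \right)}} = \frac{820065}{6 + 13 \cdot 10^{3}} = \frac{820065}{6 + 13 \cdot 1000} = \frac{820065}{6 + 13000} = \frac{820065}{13006}$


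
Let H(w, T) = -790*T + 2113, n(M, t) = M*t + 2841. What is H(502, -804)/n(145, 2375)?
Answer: 637273/347216 ≈ 1.8354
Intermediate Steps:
n(M, t) = 2841 + M*t
H(w, T) = 2113 - 790*T
H(502, -804)/n(145, 2375) = (2113 - 790*(-804))/(2841 + 145*2375) = (2113 + 635160)/(2841 + 344375) = 637273/347216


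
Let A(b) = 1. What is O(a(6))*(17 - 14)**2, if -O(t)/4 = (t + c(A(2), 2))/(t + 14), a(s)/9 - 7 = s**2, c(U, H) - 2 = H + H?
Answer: -14148/401 ≈ -35.282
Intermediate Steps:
c(U, H) = 2 + 2*H (c(U, H) = 2 + (H + H) = 2 + 2*H)
a(s) = 63 + 9*s**2
O(t) = -4*(6 + t)/(14 + t) (O(t) = -4*(t + (2 + 2*2))/(t + 14) = -4*(t + (2 + 4))/(14 + t) = -4*(t + 6)/(14 + t) = -4*(6 + t)/(14 + t))
O(a(6))*(17 - 14)**2 = (4*(-6 - (63 + 9*6**2))/(14 + (63 + 9*6**2)))*(17 - 14)**2 = (4*(-6 - (63 + 9*36))/(14 + (63 + 9*36)))*3**2 = (4*(-6 - (63 + 324))/(14 + (63 + 324)))*9 = (4*(-6 - 1*387)/(14 + 387))*9 = (4*(-6 - 387)/401)*9 = (4*(1/401)*(-393))*9 = -1572/401*9 = -14148/401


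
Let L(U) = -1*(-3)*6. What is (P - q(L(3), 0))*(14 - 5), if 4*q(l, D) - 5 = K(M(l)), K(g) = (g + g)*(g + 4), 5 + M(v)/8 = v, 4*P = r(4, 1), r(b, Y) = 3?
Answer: -101097/2 ≈ -50549.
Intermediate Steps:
P = ¾ (P = (¼)*3 = ¾ ≈ 0.75000)
L(U) = 18 (L(U) = 3*6 = 18)
M(v) = -40 + 8*v
K(g) = 2*g*(4 + g) (K(g) = (2*g)*(4 + g) = 2*g*(4 + g))
q(l, D) = 5/4 + (-40 + 8*l)*(-36 + 8*l)/2 (q(l, D) = 5/4 + (2*(-40 + 8*l)*(4 + (-40 + 8*l)))/4 = 5/4 + (2*(-40 + 8*l)*(-36 + 8*l))/4 = 5/4 + (-40 + 8*l)*(-36 + 8*l)/2)
(P - q(L(3), 0))*(14 - 5) = (¾ - (2885/4 - 304*18 + 32*18²))*(14 - 5) = (¾ - (2885/4 - 5472 + 32*324))*9 = (¾ - (2885/4 - 5472 + 10368))*9 = (¾ - 1*22469/4)*9 = (¾ - 22469/4)*9 = -11233/2*9 = -101097/2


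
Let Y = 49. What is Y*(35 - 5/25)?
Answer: 8526/5 ≈ 1705.2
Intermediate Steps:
Y*(35 - 5/25) = 49*(35 - 5/25) = 49*(35 - 5*1/25) = 49*(35 - ⅕) = 49*(174/5) = 8526/5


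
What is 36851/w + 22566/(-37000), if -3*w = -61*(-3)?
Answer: -682431763/1128500 ≈ -604.72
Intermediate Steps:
w = -61 (w = -(-61)*(-3)/3 = -⅓*183 = -61)
36851/w + 22566/(-37000) = 36851/(-61) + 22566/(-37000) = 36851*(-1/61) + 22566*(-1/37000) = -36851/61 - 11283/18500 = -682431763/1128500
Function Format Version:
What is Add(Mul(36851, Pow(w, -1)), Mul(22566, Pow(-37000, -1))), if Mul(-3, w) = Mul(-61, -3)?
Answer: Rational(-682431763, 1128500) ≈ -604.72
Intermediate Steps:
w = -61 (w = Mul(Rational(-1, 3), Mul(-61, -3)) = Mul(Rational(-1, 3), 183) = -61)
Add(Mul(36851, Pow(w, -1)), Mul(22566, Pow(-37000, -1))) = Add(Mul(36851, Pow(-61, -1)), Mul(22566, Pow(-37000, -1))) = Add(Mul(36851, Rational(-1, 61)), Mul(22566, Rational(-1, 37000))) = Add(Rational(-36851, 61), Rational(-11283, 18500)) = Rational(-682431763, 1128500)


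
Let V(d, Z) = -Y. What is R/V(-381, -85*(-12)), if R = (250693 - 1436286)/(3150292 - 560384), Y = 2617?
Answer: 1185593/6777789236 ≈ 0.00017492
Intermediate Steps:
V(d, Z) = -2617 (V(d, Z) = -1*2617 = -2617)
R = -1185593/2589908 ≈ -0.45777
R/V(-381, -85*(-12)) = -1185593/2589908/(-2617) = -1185593/2589908*(-1/2617) = 1185593/6777789236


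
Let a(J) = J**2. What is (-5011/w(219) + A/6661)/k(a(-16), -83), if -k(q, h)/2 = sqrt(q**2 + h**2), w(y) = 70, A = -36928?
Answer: 35963231*sqrt(2897)/13507841900 ≈ 0.14330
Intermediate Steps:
k(q, h) = -2*sqrt(h**2 + q**2) (k(q, h) = -2*sqrt(q**2 + h**2) = -2*sqrt(h**2 + q**2))
(-5011/w(219) + A/6661)/k(a(-16), -83) = (-5011/70 - 36928/6661)/((-2*sqrt((-83)**2 + ((-16)**2)**2))) = (-5011*1/70 - 36928*1/6661)/((-2*sqrt(6889 + 256**2))) = (-5011/70 - 36928/6661)/((-2*sqrt(6889 + 65536))) = -35963231*(-sqrt(2897)/28970)/466270 = -(-35963231)*sqrt(2897)/13507841900 = 35963231*sqrt(2897)/13507841900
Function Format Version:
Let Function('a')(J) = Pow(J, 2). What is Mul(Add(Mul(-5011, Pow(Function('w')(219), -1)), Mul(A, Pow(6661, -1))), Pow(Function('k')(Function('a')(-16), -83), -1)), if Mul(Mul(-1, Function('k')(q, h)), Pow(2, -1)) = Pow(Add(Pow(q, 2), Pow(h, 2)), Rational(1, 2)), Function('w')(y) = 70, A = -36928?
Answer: Mul(Rational(35963231, 13507841900), Pow(2897, Rational(1, 2))) ≈ 0.14330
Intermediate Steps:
Function('k')(q, h) = Mul(-2, Pow(Add(Pow(h, 2), Pow(q, 2)), Rational(1, 2))) (Function('k')(q, h) = Mul(-2, Pow(Add(Pow(q, 2), Pow(h, 2)), Rational(1, 2))) = Mul(-2, Pow(Add(Pow(h, 2), Pow(q, 2)), Rational(1, 2))))
Mul(Add(Mul(-5011, Pow(Function('w')(219), -1)), Mul(A, Pow(6661, -1))), Pow(Function('k')(Function('a')(-16), -83), -1)) = Mul(Add(Mul(-5011, Pow(70, -1)), Mul(-36928, Pow(6661, -1))), Pow(Mul(-2, Pow(Add(Pow(-83, 2), Pow(Pow(-16, 2), 2)), Rational(1, 2))), -1)) = Mul(Add(Mul(-5011, Rational(1, 70)), Mul(-36928, Rational(1, 6661))), Pow(Mul(-2, Pow(Add(6889, Pow(256, 2)), Rational(1, 2))), -1)) = Mul(Add(Rational(-5011, 70), Rational(-36928, 6661)), Pow(Mul(-2, Pow(Add(6889, 65536), Rational(1, 2))), -1)) = Mul(Rational(-35963231, 466270), Pow(Mul(-2, Pow(72425, Rational(1, 2))), -1)) = Mul(Rational(-35963231, 466270), Pow(Mul(-2, Mul(5, Pow(2897, Rational(1, 2)))), -1)) = Mul(Rational(-35963231, 466270), Pow(Mul(-10, Pow(2897, Rational(1, 2))), -1)) = Mul(Rational(-35963231, 466270), Mul(Rational(-1, 28970), Pow(2897, Rational(1, 2)))) = Mul(Rational(35963231, 13507841900), Pow(2897, Rational(1, 2)))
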